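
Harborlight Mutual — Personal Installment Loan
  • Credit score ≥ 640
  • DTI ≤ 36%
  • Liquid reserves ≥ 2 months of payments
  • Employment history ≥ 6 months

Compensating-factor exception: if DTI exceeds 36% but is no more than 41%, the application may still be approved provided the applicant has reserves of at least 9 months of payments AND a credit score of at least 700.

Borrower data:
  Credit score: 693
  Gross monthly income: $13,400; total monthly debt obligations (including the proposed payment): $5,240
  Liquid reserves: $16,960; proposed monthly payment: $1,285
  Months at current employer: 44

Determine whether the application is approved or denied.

Credit score 693 ≥ 640 (meets base)
DTI: 5,240 ÷ 13,400 = 39.1%, over the 36% base limit.
Liquid reserves cover 16,960/1,285 = 13.2 months — ≥ 2 required
Employment 44 ≥ 6 months
39.1% falls in the override range (36%–41%), so the compensating-factor test applies.
Override check — reserves: 13.2 mo (ok); score: 693 (below 700).
Compensating-factor requirement not fully met.

Denied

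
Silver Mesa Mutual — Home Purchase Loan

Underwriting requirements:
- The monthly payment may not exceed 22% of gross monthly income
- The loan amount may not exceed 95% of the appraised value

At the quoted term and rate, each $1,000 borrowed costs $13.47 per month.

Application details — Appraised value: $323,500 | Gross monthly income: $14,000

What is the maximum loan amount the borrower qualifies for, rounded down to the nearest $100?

Payment cap: 22% × $14,000 = $3,080/month.
At $13.47 per $1,000, that supports 3,080/13.47 × 1,000 ≈ $228,656 → $228,600.
LTV cap: 95% × $323,500 = $307,325 → $307,300.
Binding constraint: payment-to-income.

$228,600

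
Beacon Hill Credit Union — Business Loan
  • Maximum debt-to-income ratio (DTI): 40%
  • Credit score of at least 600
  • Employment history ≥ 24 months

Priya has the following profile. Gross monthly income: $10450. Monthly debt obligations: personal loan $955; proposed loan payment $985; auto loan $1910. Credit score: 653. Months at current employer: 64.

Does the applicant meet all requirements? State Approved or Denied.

Approved

Total monthly debts = (955 + 985 + 1,910) = 3,850. DTI = 3,850/10,450 = 36.8% ≤ 40%
Credit score 653 ≥ 600 (meets)
Employment 64 ≥ 24 months
All criteria satisfied.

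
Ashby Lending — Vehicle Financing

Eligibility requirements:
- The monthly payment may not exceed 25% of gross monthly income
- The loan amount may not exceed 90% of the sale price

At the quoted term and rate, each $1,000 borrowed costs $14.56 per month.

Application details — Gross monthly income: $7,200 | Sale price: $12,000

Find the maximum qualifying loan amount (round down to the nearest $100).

Payment cap: 25% × $7,200 = $1,800/month.
At $14.56 per $1,000, that supports 1,800/14.56 × 1,000 ≈ $123,626 → $123,600.
LTV cap: 90% × $12,000 = $10,800 → $10,800.
Binding constraint: loan-to-value.

$10,800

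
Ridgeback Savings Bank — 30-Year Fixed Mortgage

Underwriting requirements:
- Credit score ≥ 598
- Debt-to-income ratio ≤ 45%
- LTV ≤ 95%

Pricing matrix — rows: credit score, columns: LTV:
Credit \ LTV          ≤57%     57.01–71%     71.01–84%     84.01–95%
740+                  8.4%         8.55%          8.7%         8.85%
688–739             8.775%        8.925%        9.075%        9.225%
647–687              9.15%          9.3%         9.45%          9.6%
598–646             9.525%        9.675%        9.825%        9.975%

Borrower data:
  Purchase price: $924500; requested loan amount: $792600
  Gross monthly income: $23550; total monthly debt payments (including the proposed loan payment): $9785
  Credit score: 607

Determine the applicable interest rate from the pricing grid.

9.975%

Credit score 607 ≥ 598; DTI = 9,785/23,550 = 41.5% ≤ 45%
LTV = 792,600/924,500 = 85.7% ≤ 95%
Row: 607 falls in 598–646. Column: 85.7% falls in 84.01–95%. Rate = 9.975%.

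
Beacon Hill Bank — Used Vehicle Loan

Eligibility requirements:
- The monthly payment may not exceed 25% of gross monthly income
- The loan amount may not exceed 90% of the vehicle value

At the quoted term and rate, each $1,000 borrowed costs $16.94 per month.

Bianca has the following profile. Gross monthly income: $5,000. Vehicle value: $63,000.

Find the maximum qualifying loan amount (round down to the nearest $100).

$56,700

Payment cap: 25% × $5,000 = $1,250/month.
At $16.94 per $1,000, that supports 1,250/16.94 × 1,000 ≈ $73,789 → $73,700.
LTV cap: 90% × $63,000 = $56,700 → $56,700.
Binding constraint: loan-to-value.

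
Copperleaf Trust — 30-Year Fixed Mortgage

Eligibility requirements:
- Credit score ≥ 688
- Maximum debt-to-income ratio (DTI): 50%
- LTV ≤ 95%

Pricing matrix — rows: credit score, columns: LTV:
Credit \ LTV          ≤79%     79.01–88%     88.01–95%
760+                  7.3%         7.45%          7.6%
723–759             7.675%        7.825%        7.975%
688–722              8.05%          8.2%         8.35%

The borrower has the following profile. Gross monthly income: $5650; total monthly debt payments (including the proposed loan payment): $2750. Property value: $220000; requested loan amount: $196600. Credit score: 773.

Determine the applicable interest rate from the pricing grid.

Credit score 773 ≥ 688; DTI: 2,750 ÷ 5,650 = 48.7%, within the 50% cap
LTV = 196,600/220,000 = 89.4% ≤ 95%
Row: 773 falls in 760+. Column: 89.4% falls in 88.01–95%. Rate = 7.6%.

7.6%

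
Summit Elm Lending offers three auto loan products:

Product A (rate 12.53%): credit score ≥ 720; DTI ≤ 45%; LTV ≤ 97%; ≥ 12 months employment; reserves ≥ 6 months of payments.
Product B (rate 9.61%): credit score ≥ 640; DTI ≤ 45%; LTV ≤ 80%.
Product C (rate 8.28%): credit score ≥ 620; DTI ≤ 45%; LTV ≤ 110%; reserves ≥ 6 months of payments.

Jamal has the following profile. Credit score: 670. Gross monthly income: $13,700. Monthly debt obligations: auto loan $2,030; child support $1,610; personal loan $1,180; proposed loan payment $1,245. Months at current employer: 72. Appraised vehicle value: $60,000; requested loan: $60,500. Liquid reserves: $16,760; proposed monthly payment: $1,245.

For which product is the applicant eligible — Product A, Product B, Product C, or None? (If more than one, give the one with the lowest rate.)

Total debts = (2,030 + 1,610 + 1,180 + 1,245) = 6,065; DTI = 6,065/13,700 = 44.3%.
LTV = 60,500/60,000 = 100.8%.
Reserves = 16,760/1,245 = 13.5 months.
Product A: score 670 < 720; DTI 44.3% ≤ 45%; LTV 100.8% > 97%; employment 72 ≥ 12 mo; reserves 13.5 ≥ 6 mo → does not qualify.
Product B: score 670 ≥ 640; DTI 44.3% ≤ 45%; LTV 100.8% > 80% → does not qualify.
Product C: score 670 ≥ 620; DTI 44.3% ≤ 45%; LTV 100.8% ≤ 110%; reserves 13.5 ≥ 6 mo → qualifies.

Product C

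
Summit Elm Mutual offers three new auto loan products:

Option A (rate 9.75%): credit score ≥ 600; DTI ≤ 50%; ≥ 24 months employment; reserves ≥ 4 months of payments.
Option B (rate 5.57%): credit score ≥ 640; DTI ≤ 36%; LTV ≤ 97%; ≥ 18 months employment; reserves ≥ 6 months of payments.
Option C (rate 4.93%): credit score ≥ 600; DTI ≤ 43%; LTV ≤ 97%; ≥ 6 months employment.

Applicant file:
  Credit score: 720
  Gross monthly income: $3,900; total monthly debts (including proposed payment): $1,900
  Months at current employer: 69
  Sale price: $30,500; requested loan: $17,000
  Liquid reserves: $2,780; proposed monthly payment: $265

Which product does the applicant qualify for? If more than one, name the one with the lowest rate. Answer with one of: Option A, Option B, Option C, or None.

Option A

DTI = 1,900/3,900 = 48.7%.
LTV = 17,000/30,500 = 55.7%.
Reserves = 2,780/265 = 10.5 months.
Option A: score 720 ≥ 600; DTI 48.7% ≤ 50%; employment 69 ≥ 24 mo; reserves 10.5 ≥ 4 mo → qualifies.
Option B: score 720 ≥ 640; DTI 48.7% > 36%; LTV 55.7% ≤ 97%; employment 69 ≥ 18 mo; reserves 10.5 ≥ 6 mo → does not qualify.
Option C: score 720 ≥ 600; DTI 48.7% > 43%; LTV 55.7% ≤ 97%; employment 69 ≥ 6 mo → does not qualify.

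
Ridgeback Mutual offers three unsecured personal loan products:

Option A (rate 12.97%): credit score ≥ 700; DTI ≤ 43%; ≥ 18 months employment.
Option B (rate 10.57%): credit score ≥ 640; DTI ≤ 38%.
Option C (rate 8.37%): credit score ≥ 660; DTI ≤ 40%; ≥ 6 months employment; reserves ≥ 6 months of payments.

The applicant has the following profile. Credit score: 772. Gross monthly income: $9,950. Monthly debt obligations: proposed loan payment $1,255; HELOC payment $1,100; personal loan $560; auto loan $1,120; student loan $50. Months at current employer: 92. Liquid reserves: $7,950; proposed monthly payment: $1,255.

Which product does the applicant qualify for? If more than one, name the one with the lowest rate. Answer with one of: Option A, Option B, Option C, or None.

Option A

Total debts = (1,255 + 1,100 + 560 + 1,120 + 50) = 4,085; DTI = 4,085/9,950 = 41.1%.
Reserves = 7,950/1,255 = 6.3 months.
Option A: score 772 ≥ 700; DTI 41.1% ≤ 43%; employment 92 ≥ 18 mo → qualifies.
Option B: score 772 ≥ 640; DTI 41.1% > 38% → does not qualify.
Option C: score 772 ≥ 660; DTI 41.1% > 40%; employment 92 ≥ 6 mo; reserves 6.3 ≥ 6 mo → does not qualify.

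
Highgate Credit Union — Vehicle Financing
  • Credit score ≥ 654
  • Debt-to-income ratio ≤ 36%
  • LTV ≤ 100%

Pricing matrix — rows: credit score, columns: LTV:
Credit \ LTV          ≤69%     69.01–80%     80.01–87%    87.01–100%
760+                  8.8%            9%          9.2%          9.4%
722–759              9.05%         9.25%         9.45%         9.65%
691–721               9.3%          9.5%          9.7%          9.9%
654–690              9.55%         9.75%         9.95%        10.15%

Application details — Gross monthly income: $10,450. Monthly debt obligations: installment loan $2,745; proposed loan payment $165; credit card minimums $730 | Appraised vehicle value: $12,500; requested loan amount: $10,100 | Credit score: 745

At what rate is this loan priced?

Credit score 745 ≥ 654; Total monthly debts = (2,745 + 165 + 730) = 3,640. DTI = 3,640/10,450 = 34.8% ≤ 36%
LTV = 10,100/12,500 = 80.8% ≤ 100%
Score 745 is in the 722–759 band; LTV 80.8% is in the 80.01–87% band → 9.45%.

9.45%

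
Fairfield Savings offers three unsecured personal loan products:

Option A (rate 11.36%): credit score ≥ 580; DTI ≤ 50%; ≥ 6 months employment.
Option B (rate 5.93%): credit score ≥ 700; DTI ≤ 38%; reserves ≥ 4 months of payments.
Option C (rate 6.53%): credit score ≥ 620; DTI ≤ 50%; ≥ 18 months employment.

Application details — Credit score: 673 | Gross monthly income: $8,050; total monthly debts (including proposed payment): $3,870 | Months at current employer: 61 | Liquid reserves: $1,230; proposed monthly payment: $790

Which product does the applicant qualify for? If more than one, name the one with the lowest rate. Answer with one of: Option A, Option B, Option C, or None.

DTI = 3,870/8,050 = 48.1%.
Reserves = 1,230/790 = 1.6 months.
Option A: score 673 ≥ 580; DTI 48.1% ≤ 50%; employment 61 ≥ 6 mo → qualifies.
Option B: score 673 < 700; DTI 48.1% > 38%; reserves 1.6 < 4 mo → does not qualify.
Option C: score 673 ≥ 620; DTI 48.1% ≤ 50%; employment 61 ≥ 18 mo → qualifies.
Qualifying: Option A, Option C. Lowest rate is 6.53% → Option C.

Option C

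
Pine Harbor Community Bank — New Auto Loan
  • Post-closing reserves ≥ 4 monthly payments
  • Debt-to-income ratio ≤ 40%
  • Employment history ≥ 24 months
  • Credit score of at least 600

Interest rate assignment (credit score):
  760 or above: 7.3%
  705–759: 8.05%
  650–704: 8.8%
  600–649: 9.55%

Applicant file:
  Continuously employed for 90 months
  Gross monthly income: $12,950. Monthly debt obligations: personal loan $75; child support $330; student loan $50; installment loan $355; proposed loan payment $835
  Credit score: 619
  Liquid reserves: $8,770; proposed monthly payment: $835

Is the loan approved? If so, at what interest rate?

Approved at 9.55%

Credit score 619 ≥ 600 (meets minimum)
Total monthly debts = (75 + 330 + 50 + 355 + 835) = 1,645. DTI = 1,645/12,950 = 12.7% ≤ 40%
Employment 90 ≥ 24 months
Reserves = 8,770/835 = 10.5 months ≥ 4
All requirements met. Score 619 falls in the 600–649 tier → 9.55%.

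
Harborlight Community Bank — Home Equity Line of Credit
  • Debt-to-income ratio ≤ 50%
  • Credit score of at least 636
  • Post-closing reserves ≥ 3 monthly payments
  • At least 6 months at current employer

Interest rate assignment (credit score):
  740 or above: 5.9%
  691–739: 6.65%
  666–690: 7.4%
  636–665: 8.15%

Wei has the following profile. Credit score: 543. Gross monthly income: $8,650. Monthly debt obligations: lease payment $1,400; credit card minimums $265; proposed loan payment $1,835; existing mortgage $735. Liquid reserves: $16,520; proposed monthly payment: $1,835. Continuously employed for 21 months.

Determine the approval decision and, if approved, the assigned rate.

Denied

Credit score 543 < 636 (below minimum)
Total monthly debts = (1,400 + 265 + 1,835 + 735) = 4,235. DTI = 4,235/8,650 = 49% ≤ 50%
Employment 21 ≥ 6 months
Reserves = 16,520/1,835 = 9.0 months ≥ 3
Not all requirements met → denied.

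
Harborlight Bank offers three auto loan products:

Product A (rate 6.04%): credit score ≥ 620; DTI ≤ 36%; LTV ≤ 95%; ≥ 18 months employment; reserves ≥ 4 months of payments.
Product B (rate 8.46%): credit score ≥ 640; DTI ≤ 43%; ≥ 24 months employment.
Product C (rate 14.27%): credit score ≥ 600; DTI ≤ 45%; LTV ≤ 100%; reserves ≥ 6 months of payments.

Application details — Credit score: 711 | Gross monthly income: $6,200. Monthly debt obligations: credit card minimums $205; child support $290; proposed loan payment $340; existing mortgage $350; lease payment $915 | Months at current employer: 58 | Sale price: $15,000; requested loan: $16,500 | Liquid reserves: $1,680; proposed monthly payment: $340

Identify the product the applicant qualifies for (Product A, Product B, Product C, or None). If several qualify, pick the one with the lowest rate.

Total debts = (205 + 290 + 340 + 350 + 915) = 2,100; DTI = 2,100/6,200 = 33.9%.
LTV = 16,500/15,000 = 110%.
Reserves = 1,680/340 = 4.9 months.
Product A: score 711 ≥ 620; DTI 33.9% ≤ 36%; LTV 110% > 95%; employment 58 ≥ 18 mo; reserves 4.9 ≥ 4 mo → does not qualify.
Product B: score 711 ≥ 640; DTI 33.9% ≤ 43%; employment 58 ≥ 24 mo → qualifies.
Product C: score 711 ≥ 600; DTI 33.9% ≤ 45%; LTV 110% > 100%; reserves 4.9 < 6 mo → does not qualify.

Product B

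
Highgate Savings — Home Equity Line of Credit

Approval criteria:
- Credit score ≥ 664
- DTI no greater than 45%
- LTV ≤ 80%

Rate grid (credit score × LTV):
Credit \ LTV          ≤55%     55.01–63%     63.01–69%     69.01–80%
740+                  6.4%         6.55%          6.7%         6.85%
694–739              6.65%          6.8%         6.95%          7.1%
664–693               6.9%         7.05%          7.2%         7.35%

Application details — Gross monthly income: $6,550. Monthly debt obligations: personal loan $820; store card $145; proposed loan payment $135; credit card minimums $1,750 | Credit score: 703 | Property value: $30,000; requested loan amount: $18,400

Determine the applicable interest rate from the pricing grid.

Credit score 703 ≥ 664; Total monthly debts = (820 + 145 + 135 + 1,750) = 2,850. DTI = 2,850/6,550 = 43.5% ≤ 45%
LTV: 18,400 ÷ 30,000 = 61.3%, within 80% cap
Row: 703 falls in 694–739. Column: 61.3% falls in 55.01–63%. Rate = 6.8%.

6.8%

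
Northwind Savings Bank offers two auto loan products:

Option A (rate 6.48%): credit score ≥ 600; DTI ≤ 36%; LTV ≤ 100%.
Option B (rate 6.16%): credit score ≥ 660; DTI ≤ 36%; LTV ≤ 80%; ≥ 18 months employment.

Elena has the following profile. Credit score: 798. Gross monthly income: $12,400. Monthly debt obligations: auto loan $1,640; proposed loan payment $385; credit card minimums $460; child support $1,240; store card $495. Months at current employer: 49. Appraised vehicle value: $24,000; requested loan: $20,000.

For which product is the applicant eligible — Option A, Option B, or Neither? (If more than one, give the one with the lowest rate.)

Option A

Total debts = (1,640 + 385 + 460 + 1,240 + 495) = 4,220; DTI = 4,220/12,400 = 34%.
LTV = 20,000/24,000 = 83.3%.
Option A: score 798 ≥ 600; DTI 34% ≤ 36%; LTV 83.3% ≤ 100% → qualifies.
Option B: score 798 ≥ 660; DTI 34% ≤ 36%; LTV 83.3% > 80%; employment 49 ≥ 18 mo → does not qualify.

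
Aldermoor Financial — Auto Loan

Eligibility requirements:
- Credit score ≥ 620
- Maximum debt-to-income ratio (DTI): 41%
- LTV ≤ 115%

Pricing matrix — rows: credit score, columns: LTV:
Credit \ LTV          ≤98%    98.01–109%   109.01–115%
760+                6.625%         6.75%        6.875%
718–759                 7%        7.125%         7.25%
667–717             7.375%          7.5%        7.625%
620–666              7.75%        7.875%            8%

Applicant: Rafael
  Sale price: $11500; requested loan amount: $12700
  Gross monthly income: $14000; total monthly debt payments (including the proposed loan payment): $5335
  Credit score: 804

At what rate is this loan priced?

Credit score 804 ≥ 620; DTI = 5,335/14,000 = 38.1% ≤ 41%
LTV = 12,700/11,500 = 110.4% ≤ 115%
Score 804 is in the 760+ band; LTV 110.4% is in the 109.01–115% band → 6.875%.

6.875%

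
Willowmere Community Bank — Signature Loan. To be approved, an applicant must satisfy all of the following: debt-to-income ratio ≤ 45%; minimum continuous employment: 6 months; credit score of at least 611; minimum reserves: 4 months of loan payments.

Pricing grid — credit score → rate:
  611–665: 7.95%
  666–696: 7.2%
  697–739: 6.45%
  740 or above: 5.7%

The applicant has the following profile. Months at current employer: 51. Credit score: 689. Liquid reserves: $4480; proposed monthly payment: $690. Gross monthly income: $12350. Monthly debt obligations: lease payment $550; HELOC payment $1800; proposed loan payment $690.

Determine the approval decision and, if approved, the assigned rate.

Approved at 7.2%

Credit score 689 ≥ 611 (meets minimum)
Total monthly debts = (550 + 1,800 + 690) = 3,040. DTI: 3,040 ÷ 12,350 = 24.6%, within the 45% cap
Reserves: 4,480 ÷ 690 = 6.5 months (meets 4-month minimum)
Employment 51 ≥ 6 months
All requirements met. Score 689 falls in the 666–696 tier → 7.2%.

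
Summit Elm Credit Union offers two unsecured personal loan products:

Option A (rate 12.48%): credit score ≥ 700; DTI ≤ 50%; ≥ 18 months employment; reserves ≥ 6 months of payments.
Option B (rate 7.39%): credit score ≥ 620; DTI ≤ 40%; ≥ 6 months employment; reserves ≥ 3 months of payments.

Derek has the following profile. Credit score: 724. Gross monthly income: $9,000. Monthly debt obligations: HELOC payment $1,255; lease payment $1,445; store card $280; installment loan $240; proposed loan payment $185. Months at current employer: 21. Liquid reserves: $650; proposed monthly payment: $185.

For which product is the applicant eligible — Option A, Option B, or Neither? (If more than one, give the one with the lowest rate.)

Option B

Total debts = (1,255 + 1,445 + 280 + 240 + 185) = 3,405; DTI = 3,405/9,000 = 37.8%.
Reserves = 650/185 = 3.5 months.
Option A: score 724 ≥ 700; DTI 37.8% ≤ 50%; employment 21 ≥ 18 mo; reserves 3.5 < 6 mo → does not qualify.
Option B: score 724 ≥ 620; DTI 37.8% ≤ 40%; employment 21 ≥ 6 mo; reserves 3.5 ≥ 3 mo → qualifies.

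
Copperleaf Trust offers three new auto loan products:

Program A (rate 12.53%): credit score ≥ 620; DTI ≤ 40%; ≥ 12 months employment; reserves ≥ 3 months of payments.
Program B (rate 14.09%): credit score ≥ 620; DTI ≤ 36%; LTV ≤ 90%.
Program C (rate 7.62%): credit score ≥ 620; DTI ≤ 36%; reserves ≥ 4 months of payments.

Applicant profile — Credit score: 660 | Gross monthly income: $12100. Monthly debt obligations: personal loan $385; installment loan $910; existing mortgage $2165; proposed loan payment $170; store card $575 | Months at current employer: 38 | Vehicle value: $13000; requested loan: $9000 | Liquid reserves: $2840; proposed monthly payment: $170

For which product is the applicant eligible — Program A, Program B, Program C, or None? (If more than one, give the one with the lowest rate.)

Program C

Total debts = (385 + 910 + 2,165 + 170 + 575) = 4,205; DTI = 4,205/12,100 = 34.8%.
LTV = 9,000/13,000 = 69.2%.
Reserves = 2,840/170 = 16.7 months.
Program A: score 660 ≥ 620; DTI 34.8% ≤ 40%; employment 38 ≥ 12 mo; reserves 16.7 ≥ 3 mo → qualifies.
Program B: score 660 ≥ 620; DTI 34.8% ≤ 36%; LTV 69.2% ≤ 90% → qualifies.
Program C: score 660 ≥ 620; DTI 34.8% ≤ 36%; reserves 16.7 ≥ 4 mo → qualifies.
Qualifying: Program A, Program B, Program C. Lowest rate is 7.62% → Program C.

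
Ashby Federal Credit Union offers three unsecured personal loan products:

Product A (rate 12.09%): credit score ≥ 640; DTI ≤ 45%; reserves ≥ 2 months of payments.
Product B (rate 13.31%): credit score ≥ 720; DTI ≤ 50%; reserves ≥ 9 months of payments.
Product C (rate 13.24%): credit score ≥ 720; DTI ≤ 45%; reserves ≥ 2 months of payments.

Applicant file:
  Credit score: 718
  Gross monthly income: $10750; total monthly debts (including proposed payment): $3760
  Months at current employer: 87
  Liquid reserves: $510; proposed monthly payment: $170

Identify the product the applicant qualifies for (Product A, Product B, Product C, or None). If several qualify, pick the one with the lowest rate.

DTI = 3,760/10,750 = 35%.
Reserves = 510/170 = 3.0 months.
Product A: score 718 ≥ 640; DTI 35% ≤ 45%; reserves 3.0 ≥ 2 mo → qualifies.
Product B: score 718 < 720; DTI 35% ≤ 50%; reserves 3.0 < 9 mo → does not qualify.
Product C: score 718 < 720; DTI 35% ≤ 45%; reserves 3.0 ≥ 2 mo → does not qualify.

Product A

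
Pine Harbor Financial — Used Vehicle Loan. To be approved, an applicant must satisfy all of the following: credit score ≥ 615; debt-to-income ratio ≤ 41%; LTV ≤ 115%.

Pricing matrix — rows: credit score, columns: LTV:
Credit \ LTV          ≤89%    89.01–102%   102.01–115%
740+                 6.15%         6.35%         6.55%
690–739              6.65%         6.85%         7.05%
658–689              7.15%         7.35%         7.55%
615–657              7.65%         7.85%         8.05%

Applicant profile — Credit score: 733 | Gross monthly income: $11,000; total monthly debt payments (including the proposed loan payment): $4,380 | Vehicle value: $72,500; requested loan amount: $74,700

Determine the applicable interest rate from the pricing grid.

7.05%

Credit score 733 ≥ 615; Debt-to-income = 4,380/11,000 = 39.8% — meets 41% limit
LTV = 74,700/72,500 = 103% ≤ 115%
Row: 733 falls in 690–739. Column: 103% falls in 102.01–115%. Rate = 7.05%.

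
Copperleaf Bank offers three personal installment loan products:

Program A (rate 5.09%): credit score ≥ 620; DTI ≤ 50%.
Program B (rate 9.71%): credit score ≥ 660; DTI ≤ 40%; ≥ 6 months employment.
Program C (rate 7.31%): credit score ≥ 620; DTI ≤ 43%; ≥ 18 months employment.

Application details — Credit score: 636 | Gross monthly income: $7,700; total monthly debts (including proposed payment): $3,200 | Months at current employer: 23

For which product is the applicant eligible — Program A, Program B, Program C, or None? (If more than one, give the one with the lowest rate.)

DTI = 3,200/7,700 = 41.6%.
Program A: score 636 ≥ 620; DTI 41.6% ≤ 50% → qualifies.
Program B: score 636 < 660; DTI 41.6% > 40%; employment 23 ≥ 6 mo → does not qualify.
Program C: score 636 ≥ 620; DTI 41.6% ≤ 43%; employment 23 ≥ 18 mo → qualifies.
Qualifying: Program A, Program C. Lowest rate is 5.09% → Program A.

Program A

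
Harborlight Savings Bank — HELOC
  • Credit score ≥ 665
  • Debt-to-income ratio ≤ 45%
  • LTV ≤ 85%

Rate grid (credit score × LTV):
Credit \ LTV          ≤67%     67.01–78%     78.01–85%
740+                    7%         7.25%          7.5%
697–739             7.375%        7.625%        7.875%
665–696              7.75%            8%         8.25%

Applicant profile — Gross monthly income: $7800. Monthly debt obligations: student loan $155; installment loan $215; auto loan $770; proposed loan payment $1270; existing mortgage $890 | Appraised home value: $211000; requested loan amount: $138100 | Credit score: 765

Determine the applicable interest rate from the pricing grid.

7%

Credit score 765 ≥ 665; Total monthly debts = (155 + 215 + 770 + 1,270 + 890) = 3,300. DTI: 3,300 ÷ 7,800 = 42.3%, within the 45% cap
Loan-to-value = 138,100/211,000 = 65.5% — pass (85% max)
Credit 765 → row 740+; LTV 65.5% → column ≤67%. Grid cell → 7%.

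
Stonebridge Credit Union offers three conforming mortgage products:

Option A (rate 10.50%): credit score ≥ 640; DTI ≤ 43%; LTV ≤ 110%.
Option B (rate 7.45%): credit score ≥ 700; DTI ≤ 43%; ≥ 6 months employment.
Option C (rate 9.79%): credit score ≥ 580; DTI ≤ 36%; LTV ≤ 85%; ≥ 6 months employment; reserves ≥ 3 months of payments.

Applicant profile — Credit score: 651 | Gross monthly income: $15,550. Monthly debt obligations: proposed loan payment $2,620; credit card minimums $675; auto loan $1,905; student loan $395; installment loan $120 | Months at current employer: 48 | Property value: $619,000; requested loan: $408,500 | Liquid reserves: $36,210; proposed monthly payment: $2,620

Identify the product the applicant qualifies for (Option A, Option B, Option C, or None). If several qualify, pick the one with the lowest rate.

Total debts = (2,620 + 675 + 1,905 + 395 + 120) = 5,715; DTI = 5,715/15,550 = 36.8%.
LTV = 408,500/619,000 = 66%.
Reserves = 36,210/2,620 = 13.8 months.
Option A: score 651 ≥ 640; DTI 36.8% ≤ 43%; LTV 66% ≤ 110% → qualifies.
Option B: score 651 < 700; DTI 36.8% ≤ 43%; employment 48 ≥ 6 mo → does not qualify.
Option C: score 651 ≥ 580; DTI 36.8% > 36%; LTV 66% ≤ 85%; employment 48 ≥ 6 mo; reserves 13.8 ≥ 3 mo → does not qualify.

Option A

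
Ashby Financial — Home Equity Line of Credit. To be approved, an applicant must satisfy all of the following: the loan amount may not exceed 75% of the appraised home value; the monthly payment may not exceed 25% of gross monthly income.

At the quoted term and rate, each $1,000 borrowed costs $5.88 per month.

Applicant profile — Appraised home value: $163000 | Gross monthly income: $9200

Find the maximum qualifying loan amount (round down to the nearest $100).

Payment cap: 25% × $9,200 = $2,300/month.
At $5.88 per $1,000, that supports 2,300/5.88 × 1,000 ≈ $391,156 → $391,100.
LTV cap: 75% × $163,000 = $122,250 → $122,200.
Binding constraint: loan-to-value.

$122,200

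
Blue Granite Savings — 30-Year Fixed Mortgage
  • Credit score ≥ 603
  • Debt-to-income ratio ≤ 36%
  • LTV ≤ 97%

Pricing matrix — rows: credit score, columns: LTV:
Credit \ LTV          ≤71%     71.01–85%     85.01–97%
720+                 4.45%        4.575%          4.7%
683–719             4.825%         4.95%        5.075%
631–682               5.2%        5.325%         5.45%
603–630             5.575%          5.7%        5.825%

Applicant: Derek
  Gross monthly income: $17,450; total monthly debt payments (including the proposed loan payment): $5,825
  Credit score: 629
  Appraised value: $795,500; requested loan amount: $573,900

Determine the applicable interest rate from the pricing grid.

Credit score 629 ≥ 603; DTI: 5,825 ÷ 17,450 = 33.4%, within the 36% cap
LTV = 573,900/795,500 = 72.1% ≤ 97%
Score 629 is in the 603–630 band; LTV 72.1% is in the 71.01–85% band → 5.7%.

5.7%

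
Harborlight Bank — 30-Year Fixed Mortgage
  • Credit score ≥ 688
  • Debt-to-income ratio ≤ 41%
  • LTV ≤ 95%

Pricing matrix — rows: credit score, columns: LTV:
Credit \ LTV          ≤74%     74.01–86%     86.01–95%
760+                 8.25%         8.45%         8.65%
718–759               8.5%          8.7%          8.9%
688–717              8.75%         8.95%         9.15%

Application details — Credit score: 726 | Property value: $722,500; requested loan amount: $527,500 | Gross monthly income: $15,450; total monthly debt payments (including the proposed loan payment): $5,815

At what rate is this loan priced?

Credit score 726 ≥ 688; DTI: 5,815 ÷ 15,450 = 37.6%, within the 41% cap
Loan-to-value = 527,500/722,500 = 73% — pass (95% max)
Row: 726 falls in 718–759. Column: 73% falls in ≤74%. Rate = 8.5%.

8.5%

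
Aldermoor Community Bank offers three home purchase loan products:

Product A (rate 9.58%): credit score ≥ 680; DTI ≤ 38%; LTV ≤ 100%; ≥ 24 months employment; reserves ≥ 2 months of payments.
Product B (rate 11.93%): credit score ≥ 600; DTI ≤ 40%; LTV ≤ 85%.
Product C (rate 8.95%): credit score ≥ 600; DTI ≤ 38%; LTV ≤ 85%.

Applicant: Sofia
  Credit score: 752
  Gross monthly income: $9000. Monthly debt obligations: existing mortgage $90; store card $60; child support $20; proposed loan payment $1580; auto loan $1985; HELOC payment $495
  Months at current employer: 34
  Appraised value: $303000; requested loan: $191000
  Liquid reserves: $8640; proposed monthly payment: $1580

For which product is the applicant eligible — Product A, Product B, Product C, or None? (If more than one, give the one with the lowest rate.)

None

Total debts = (90 + 60 + 20 + 1,580 + 1,985 + 495) = 4,230; DTI = 4,230/9,000 = 47%.
LTV = 191,000/303,000 = 63%.
Reserves = 8,640/1,580 = 5.5 months.
Product A: score 752 ≥ 680; DTI 47% > 38%; LTV 63% ≤ 100%; employment 34 ≥ 24 mo; reserves 5.5 ≥ 2 mo → does not qualify.
Product B: score 752 ≥ 600; DTI 47% > 40%; LTV 63% ≤ 85% → does not qualify.
Product C: score 752 ≥ 600; DTI 47% > 38%; LTV 63% ≤ 85% → does not qualify.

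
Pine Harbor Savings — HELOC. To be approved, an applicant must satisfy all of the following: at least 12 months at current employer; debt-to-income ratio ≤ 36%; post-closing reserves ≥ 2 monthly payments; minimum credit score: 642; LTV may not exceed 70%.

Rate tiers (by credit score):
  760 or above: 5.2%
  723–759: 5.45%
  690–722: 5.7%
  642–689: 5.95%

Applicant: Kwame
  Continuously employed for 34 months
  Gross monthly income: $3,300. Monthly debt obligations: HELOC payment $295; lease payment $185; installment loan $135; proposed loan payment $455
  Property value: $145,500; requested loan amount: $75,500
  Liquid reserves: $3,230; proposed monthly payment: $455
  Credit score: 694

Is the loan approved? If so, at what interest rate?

Credit score 694 ≥ 642 (meets minimum)
Employment 34 ≥ 12 months
Total monthly debts = (295 + 185 + 135 + 455) = 1,070. DTI = 1,070/3,300 = 32.4% ≤ 36%
LTV: 75,500 ÷ 145,500 = 51.9%, within 70% cap
Reserves: 3,230 ÷ 455 = 7.1 months (meets 2-month minimum)
All requirements met. Score 694 falls in the 690–722 tier → 5.7%.

Approved at 5.7%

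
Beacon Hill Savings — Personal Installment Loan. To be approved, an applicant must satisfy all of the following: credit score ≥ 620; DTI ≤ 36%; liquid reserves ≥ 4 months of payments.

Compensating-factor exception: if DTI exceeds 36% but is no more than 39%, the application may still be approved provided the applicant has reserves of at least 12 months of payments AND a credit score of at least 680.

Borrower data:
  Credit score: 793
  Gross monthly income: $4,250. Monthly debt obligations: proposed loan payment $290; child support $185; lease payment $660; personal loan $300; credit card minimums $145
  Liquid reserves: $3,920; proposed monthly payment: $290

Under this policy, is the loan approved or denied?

Approved

Credit score 793 ≥ 620 (meets base)
Total debts = (290 + 185 + 660 + 300 + 145) = 1,580. DTI: 1,580 ÷ 4,250 = 37.2%, over the 36% base limit.
Reserves = 3,920/290 = 13.5 months ≥ 4
37.2% falls in the override range (36%–39%), so the compensating-factor test applies.
Reserves 13.5 ≥ 12 months; credit score 793 ≥ 680.
Both override conditions satisfied; DTI exception granted.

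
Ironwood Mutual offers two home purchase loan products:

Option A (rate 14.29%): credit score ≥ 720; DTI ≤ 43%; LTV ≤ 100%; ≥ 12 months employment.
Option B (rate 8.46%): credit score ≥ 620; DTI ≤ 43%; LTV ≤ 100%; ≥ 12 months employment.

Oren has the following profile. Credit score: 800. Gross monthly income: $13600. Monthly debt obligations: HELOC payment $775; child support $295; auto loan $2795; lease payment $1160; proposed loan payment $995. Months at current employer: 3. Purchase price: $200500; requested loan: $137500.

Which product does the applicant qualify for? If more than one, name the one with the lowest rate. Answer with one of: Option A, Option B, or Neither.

Neither

Total debts = (775 + 295 + 2,795 + 1,160 + 995) = 6,020; DTI = 6,020/13,600 = 44.3%.
LTV = 137,500/200,500 = 68.6%.
Option A: score 800 ≥ 720; DTI 44.3% > 43%; LTV 68.6% ≤ 100%; employment 3 < 12 mo → does not qualify.
Option B: score 800 ≥ 620; DTI 44.3% > 43%; LTV 68.6% ≤ 100%; employment 3 < 12 mo → does not qualify.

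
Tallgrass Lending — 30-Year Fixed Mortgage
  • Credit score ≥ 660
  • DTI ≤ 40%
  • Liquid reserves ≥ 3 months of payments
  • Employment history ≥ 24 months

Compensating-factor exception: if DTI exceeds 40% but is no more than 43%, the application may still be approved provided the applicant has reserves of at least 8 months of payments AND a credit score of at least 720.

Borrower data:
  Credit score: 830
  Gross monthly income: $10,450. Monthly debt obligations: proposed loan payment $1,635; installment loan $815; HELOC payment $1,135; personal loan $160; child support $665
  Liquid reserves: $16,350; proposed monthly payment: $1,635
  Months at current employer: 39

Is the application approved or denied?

Approved

Credit score 830 ≥ 660 (meets base)
Total debts = (1,635 + 815 + 1,135 + 160 + 665) = 4,410. DTI = 4,410/10,450 = 42.2% > 40% — standard DTI limit exceeded.
Reserves = 16,350/1,635 = 10.0 months ≥ 3
Employment 39 ≥ 24 months
DTI 42.2% is within the 40%–43% exception band; checking compensating factors.
Reserves 10.0 ≥ 8 months; credit score 830 ≥ 720.
Both compensating conditions met → exception applies.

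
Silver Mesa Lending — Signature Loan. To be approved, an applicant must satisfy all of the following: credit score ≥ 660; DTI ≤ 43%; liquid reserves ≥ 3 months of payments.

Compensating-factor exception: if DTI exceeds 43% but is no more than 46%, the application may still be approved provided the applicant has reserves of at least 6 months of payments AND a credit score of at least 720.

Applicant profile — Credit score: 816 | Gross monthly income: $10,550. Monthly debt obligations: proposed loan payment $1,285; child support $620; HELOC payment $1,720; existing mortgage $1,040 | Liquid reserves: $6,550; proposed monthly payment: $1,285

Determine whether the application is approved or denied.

Credit score 816 ≥ 660 (meets base)
Total debts = (1,285 + 620 + 1,720 + 1,040) = 4,665. DTI = 4,665/10,550 = 44.2% > 43% — standard DTI limit exceeded.
Liquid reserves cover 6,550/1,285 = 5.1 months — ≥ 3 required
DTI 44.2% is within the 43%–46% exception band; checking compensating factors.
Override check — reserves: 5.1 mo (short of 6); score: 816 (ok).
Override conditions not both satisfied; exception does not apply.

Denied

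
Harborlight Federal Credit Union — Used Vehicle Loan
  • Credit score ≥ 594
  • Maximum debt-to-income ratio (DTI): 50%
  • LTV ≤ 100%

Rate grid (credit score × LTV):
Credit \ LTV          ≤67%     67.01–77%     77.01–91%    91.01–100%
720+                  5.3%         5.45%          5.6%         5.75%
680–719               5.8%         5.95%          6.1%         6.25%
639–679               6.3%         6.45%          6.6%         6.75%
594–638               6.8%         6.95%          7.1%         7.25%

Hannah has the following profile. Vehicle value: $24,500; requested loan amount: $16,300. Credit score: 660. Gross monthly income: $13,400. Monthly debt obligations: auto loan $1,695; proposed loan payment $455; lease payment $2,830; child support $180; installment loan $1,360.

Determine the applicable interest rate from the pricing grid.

Credit score 660 ≥ 594; Total monthly debts = (1,695 + 455 + 2,830 + 180 + 1,360) = 6,520. DTI = 6,520/13,400 = 48.7% ≤ 50%
Loan-to-value = 16,300/24,500 = 66.5% — pass (100% max)
Row: 660 falls in 639–679. Column: 66.5% falls in ≤67%. Rate = 6.3%.

6.3%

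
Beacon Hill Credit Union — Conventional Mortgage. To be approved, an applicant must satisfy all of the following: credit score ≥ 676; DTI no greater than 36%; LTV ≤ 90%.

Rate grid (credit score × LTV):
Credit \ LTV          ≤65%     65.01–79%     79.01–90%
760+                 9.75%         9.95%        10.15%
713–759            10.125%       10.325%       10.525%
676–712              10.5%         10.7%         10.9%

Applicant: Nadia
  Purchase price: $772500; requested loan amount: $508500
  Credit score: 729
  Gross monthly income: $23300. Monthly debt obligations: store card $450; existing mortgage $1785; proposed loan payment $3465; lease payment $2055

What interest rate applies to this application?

10.325%

Credit score 729 ≥ 676; Total monthly debts = (450 + 1,785 + 3,465 + 2,055) = 7,755. DTI = 7,755/23,300 = 33.3% ≤ 36%
Loan-to-value = 508,500/772,500 = 65.8% — pass (90% max)
Score 729 is in the 713–759 band; LTV 65.8% is in the 65.01–79% band → 10.325%.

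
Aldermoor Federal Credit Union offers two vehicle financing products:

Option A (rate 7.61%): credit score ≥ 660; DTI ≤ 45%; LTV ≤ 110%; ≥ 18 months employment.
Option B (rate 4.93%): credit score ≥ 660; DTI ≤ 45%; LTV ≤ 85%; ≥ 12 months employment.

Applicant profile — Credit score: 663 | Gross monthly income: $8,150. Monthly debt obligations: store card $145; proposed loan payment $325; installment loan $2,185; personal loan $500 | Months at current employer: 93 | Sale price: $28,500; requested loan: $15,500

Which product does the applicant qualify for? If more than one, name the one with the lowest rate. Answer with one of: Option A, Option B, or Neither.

Option B

Total debts = (145 + 325 + 2,185 + 500) = 3,155; DTI = 3,155/8,150 = 38.7%.
LTV = 15,500/28,500 = 54.4%.
Option A: score 663 ≥ 660; DTI 38.7% ≤ 45%; LTV 54.4% ≤ 110%; employment 93 ≥ 18 mo → qualifies.
Option B: score 663 ≥ 660; DTI 38.7% ≤ 45%; LTV 54.4% ≤ 85%; employment 93 ≥ 12 mo → qualifies.
Qualifying: Option A, Option B. Lowest rate is 4.93% → Option B.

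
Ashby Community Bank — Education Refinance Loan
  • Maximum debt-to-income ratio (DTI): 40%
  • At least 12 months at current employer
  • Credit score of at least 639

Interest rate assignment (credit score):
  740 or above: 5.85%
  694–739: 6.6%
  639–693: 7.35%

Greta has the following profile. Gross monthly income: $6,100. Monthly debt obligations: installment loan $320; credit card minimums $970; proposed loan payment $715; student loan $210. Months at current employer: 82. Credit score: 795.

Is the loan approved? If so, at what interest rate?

Credit score 795 ≥ 639 (meets minimum)
Total monthly debts = (320 + 970 + 715 + 210) = 2,215. DTI = 2,215/6,100 = 36.3% ≤ 40%
Employment 82 ≥ 12 months
All requirements met. Score 795 falls in the 740 or above tier → 5.85%.

Approved at 5.85%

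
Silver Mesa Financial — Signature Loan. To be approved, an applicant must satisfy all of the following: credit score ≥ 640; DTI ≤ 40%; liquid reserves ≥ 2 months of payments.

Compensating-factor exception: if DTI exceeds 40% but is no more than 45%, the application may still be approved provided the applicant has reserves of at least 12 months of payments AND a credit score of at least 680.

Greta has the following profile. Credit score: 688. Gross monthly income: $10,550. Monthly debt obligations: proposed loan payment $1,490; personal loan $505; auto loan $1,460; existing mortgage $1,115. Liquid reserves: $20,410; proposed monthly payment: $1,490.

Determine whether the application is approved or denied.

Approved

Credit score 688 ≥ 640 (meets base)
Total debts = (1,490 + 505 + 1,460 + 1,115) = 4,570. DTI: 4,570 ÷ 10,550 = 43.3%, over the 40% base limit.
Liquid reserves cover 20,410/1,490 = 13.7 months — ≥ 2 required
DTI 43.3% is within the 40%–45% exception band; checking compensating factors.
Reserves 13.7 ≥ 12 months; credit score 688 ≥ 680.
Both override conditions satisfied; DTI exception granted.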